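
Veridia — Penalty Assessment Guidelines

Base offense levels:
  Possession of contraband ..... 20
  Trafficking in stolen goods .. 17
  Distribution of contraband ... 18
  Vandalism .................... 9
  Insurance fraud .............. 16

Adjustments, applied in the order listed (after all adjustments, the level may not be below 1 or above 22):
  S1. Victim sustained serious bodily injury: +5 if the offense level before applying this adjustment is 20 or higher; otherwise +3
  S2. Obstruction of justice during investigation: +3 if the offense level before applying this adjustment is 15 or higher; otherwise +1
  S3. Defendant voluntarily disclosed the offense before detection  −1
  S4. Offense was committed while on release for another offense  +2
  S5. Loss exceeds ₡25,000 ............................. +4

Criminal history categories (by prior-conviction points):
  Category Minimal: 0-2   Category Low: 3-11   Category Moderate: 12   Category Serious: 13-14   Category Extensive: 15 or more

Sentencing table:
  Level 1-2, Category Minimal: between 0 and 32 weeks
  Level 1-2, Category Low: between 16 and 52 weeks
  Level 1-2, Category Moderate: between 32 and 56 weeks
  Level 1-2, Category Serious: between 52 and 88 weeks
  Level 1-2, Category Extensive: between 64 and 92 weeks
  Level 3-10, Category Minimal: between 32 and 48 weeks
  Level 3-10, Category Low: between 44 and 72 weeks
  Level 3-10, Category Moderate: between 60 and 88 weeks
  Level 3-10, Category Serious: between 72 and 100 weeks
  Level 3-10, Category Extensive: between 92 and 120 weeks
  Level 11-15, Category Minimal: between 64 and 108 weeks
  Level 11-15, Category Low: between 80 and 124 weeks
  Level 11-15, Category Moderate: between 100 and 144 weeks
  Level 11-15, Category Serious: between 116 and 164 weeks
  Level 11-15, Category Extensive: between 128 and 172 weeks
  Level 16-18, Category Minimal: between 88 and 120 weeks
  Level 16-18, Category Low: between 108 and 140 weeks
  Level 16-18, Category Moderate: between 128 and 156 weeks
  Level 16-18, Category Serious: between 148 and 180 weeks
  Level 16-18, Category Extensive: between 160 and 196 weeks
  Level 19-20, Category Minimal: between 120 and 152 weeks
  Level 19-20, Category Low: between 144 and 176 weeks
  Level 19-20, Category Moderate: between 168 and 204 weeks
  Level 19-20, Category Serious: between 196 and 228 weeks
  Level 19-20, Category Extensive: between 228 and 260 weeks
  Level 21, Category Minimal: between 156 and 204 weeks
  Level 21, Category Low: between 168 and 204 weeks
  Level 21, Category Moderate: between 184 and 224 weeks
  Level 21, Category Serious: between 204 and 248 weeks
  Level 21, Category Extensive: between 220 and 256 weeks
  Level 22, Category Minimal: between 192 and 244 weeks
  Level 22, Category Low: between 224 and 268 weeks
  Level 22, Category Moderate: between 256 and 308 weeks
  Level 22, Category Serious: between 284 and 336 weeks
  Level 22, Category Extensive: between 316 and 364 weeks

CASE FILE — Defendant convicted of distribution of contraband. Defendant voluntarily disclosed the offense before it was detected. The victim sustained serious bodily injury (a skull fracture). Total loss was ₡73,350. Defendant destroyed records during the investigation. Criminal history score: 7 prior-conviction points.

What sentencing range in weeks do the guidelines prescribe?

224-268 weeks

Base offense level for distribution of contraband: 18.
S1 applies (level before this adjustment is 18 < 20, so +3): 18 + 3 = 21.
S2 applies (level before this adjustment is 21 ≥ 15, so +3): 21 + 3 = 24.
S3 applies: 24 − 1 = 23.
S4 does not apply.
S5 applies: 23 + 4 = 27.
Level 27 exceeds the maximum of 22; capped at 22.
Final offense level: 22.
Criminal history: 7 prior points → Category Low (3-11).
Level 22 falls in the 22 band.
Grid: Level 22 × Category Low = 224-268 weeks.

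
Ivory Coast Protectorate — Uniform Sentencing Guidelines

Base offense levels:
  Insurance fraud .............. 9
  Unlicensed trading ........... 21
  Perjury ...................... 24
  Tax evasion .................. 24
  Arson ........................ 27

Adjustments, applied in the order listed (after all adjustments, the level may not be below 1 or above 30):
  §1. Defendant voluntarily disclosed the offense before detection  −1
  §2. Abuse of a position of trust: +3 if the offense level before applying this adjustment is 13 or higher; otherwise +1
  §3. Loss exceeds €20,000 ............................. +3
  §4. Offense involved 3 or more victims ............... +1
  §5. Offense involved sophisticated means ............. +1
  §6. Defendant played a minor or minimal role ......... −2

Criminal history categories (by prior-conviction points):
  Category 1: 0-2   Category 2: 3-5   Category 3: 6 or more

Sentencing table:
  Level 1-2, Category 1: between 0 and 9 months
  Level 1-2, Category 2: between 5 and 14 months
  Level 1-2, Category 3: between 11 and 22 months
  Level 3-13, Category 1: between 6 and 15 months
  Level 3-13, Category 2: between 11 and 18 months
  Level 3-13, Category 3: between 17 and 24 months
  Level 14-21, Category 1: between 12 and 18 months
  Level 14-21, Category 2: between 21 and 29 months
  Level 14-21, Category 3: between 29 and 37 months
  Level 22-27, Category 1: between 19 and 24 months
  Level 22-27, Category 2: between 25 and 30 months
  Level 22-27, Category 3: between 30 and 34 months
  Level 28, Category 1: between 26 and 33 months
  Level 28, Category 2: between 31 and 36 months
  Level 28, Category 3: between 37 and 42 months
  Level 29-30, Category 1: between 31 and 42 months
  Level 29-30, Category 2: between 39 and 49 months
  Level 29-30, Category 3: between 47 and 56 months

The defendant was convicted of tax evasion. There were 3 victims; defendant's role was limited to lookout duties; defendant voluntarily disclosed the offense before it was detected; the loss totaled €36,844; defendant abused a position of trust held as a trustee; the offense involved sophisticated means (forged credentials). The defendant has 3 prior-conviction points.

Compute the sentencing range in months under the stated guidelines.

39-49 months

Base offense level for tax evasion: 24.
§1 applies: 24 − 1 = 23.
§2 applies (level before this adjustment is 23 ≥ 13, so +3): 23 + 3 = 26.
§3 applies: 26 + 3 = 29.
§4 applies: 29 + 1 = 30.
§5 applies: 30 + 1 = 31.
§6 applies: 31 − 2 = 29.
Final offense level: 29.
Criminal history: 3 prior points → Category 2 (3-5).
Level 29 falls in the 29-30 band.
Grid: Level 29-30 × Category 2 = 39-49 months.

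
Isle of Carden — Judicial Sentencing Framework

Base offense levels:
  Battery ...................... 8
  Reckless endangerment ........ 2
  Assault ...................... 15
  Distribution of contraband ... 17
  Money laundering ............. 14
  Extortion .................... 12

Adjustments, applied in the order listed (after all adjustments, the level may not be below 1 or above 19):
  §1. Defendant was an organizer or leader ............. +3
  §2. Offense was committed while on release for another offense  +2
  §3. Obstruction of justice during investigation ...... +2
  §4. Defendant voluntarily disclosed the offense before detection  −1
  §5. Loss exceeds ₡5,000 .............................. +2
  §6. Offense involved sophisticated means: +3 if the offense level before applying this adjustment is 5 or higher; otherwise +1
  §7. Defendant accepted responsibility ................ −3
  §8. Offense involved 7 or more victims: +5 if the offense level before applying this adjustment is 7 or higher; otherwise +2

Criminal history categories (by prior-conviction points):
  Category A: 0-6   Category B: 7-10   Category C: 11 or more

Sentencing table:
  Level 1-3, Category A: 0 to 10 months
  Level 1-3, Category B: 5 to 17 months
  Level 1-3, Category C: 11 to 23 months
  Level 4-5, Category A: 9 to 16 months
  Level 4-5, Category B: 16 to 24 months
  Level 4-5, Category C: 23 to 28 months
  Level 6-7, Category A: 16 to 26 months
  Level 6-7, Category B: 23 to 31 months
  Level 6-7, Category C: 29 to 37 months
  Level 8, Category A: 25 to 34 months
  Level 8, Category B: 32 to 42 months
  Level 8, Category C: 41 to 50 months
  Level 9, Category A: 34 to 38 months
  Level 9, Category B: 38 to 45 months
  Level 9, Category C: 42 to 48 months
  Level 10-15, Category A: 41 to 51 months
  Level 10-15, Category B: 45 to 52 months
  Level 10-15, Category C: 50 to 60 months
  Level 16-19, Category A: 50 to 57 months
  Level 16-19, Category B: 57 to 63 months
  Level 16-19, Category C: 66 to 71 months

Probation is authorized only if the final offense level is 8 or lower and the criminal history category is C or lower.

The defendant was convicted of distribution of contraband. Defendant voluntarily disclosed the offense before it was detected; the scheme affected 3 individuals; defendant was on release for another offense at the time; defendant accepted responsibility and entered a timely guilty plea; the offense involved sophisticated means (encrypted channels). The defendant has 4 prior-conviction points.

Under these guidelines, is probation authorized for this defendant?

No

Base offense level for distribution of contraband: 17.
§1 does not apply.
§2 applies: 17 + 2 = 19.
§4 applies: 19 − 1 = 18.
§6 applies (level before this adjustment is 18 ≥ 5, so +3): 18 + 3 = 21.
§7 applies: 21 − 3 = 18.
Final offense level: 18.
Criminal history: 4 prior points → Category A (0-6).
Level 18 falls in the 16-19 band.
Grid: Level 16-19 × Category A = 50-57 months.
Probation check: level 18 > 8 and category A ≤ C → not eligible.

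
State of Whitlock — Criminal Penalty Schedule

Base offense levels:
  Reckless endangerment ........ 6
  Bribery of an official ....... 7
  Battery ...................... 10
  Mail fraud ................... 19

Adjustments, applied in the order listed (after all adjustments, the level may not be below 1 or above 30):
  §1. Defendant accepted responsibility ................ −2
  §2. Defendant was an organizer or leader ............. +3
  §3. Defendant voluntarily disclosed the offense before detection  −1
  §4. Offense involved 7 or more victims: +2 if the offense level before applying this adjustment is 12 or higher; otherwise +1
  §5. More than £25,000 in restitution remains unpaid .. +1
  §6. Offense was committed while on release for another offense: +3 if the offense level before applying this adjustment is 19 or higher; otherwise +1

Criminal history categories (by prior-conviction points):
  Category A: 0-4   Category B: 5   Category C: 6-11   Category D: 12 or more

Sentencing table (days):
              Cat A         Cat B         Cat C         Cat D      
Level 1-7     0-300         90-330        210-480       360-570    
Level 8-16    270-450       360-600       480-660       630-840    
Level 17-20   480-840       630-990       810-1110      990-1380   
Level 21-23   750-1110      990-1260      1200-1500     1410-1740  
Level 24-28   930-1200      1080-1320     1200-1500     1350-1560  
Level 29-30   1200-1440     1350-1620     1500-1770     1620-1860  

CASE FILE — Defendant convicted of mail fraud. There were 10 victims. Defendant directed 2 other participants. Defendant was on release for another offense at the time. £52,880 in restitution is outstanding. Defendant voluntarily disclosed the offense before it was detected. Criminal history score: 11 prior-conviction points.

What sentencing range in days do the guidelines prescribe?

1200-1500 days

Base offense level for mail fraud: 19.
§1 does not apply.
§2 applies: 19 + 3 = 22.
§3 applies: 22 − 1 = 21.
§4 applies (level before this adjustment is 21 ≥ 12, so +2): 21 + 2 = 23.
§5 applies: 23 + 1 = 24.
§6 applies (level before this adjustment is 24 ≥ 19, so +3): 24 + 3 = 27.
Final offense level: 27.
Criminal history: 11 prior points → Category C (6-11).
Level 27 falls in the 24-28 band.
Grid: Level 24-28 × Category C = 1200-1500 days.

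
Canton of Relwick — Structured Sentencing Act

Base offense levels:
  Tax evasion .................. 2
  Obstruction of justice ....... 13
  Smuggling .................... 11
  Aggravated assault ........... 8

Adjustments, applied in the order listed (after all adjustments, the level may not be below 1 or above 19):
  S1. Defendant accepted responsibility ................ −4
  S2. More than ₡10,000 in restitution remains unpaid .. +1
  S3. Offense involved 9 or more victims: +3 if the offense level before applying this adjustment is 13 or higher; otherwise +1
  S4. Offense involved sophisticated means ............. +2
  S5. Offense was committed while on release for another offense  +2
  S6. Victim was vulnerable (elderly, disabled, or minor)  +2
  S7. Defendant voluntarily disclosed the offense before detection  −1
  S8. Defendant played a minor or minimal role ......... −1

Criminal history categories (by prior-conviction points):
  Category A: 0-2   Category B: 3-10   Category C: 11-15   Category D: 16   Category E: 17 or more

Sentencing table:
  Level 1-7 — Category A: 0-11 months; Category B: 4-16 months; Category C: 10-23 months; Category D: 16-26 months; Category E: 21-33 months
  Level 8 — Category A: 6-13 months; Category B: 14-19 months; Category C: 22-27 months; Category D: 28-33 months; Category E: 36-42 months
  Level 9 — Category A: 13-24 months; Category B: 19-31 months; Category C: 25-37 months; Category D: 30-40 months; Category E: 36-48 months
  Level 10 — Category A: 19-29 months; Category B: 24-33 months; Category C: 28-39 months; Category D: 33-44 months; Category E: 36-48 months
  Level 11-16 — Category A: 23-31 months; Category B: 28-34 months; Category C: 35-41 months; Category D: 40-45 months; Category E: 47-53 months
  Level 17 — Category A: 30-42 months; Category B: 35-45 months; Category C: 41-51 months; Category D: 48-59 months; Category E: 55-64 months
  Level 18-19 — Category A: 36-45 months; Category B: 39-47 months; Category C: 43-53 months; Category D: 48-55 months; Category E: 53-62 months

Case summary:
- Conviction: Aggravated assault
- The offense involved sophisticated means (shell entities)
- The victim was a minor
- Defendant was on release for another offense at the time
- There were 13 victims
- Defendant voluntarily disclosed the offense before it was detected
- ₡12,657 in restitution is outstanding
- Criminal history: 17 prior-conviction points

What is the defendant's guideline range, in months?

Base offense level for aggravated assault: 8.
S1 does not apply.
S2 applies: 8 + 1 = 9.
S3 applies (level before this adjustment is 9 < 13, so +1): 9 + 1 = 10.
S4 applies: 10 + 2 = 12.
S5 applies: 12 + 2 = 14.
S6 applies: 14 + 2 = 16.
S7 applies: 16 − 1 = 15.
S8 does not apply.
Final offense level: 15.
Criminal history: 17 prior points → Category E (17+).
Level 15 falls in the 11-16 band.
Grid: Level 11-16 × Category E = 47-53 months.

47-53 months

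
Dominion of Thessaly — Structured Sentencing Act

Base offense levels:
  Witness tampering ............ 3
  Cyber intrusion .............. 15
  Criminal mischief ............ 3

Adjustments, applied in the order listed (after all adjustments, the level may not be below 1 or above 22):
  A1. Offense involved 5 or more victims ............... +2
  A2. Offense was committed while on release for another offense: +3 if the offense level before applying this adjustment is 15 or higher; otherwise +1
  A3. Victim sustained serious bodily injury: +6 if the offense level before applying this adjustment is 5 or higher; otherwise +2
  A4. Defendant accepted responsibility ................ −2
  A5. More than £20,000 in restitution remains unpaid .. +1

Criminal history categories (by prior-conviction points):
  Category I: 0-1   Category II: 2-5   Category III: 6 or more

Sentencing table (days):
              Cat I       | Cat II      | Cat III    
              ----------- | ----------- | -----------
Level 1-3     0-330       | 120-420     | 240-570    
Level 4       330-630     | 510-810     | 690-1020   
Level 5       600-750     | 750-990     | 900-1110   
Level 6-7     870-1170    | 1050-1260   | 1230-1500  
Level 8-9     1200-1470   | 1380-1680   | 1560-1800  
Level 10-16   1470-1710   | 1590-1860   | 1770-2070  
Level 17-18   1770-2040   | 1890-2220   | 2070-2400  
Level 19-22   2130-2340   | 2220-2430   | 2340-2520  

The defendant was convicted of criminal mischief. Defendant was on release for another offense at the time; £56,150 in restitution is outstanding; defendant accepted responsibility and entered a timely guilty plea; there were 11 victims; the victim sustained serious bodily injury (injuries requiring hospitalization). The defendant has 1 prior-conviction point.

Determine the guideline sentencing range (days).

Base offense level for criminal mischief: 3.
A1 applies: 3 + 2 = 5.
A2 applies (level before this adjustment is 5 < 15, so +1): 5 + 1 = 6.
A3 applies (level before this adjustment is 6 ≥ 5, so +6): 6 + 6 = 12.
A4 applies: 12 − 2 = 10.
A5 applies: 10 + 1 = 11.
Final offense level: 11.
Criminal history: 1 prior point → Category I (0-1).
Level 11 falls in the 10-16 band.
Grid: Level 10-16 × Category I = 1470-1710 days.

1470-1710 days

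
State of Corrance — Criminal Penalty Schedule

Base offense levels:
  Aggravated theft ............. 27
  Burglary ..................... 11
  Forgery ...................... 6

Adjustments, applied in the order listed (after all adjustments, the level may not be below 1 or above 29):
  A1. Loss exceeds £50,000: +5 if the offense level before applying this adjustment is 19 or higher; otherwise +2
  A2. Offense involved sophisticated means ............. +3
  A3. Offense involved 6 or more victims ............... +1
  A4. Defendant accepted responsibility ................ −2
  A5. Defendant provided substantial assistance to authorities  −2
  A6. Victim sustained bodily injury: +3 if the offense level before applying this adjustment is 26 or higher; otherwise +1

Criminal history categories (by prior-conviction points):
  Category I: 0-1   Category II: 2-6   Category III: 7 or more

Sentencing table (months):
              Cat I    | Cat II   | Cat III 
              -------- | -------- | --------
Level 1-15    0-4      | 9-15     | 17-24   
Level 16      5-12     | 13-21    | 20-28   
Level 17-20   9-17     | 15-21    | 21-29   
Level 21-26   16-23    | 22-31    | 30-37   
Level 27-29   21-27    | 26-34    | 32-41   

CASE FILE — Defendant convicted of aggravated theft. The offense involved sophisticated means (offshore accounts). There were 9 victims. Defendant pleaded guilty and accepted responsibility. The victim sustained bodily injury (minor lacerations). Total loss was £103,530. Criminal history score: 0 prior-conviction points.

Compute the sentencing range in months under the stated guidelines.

Base offense level for aggravated theft: 27.
A1 applies (level before this adjustment is 27 ≥ 19, so +5): 27 + 5 = 32.
A2 applies: 32 + 3 = 35.
A3 applies: 35 + 1 = 36.
A4 applies: 36 − 2 = 34.
A5 does not apply.
A6 applies (level before this adjustment is 34 ≥ 26, so +3): 34 + 3 = 37.
Level 37 exceeds the maximum of 29; capped at 29.
Final offense level: 29.
Criminal history: 0 prior points → Category I (0-1).
Level 29 falls in the 27-29 band.
Grid: Level 27-29 × Category I = 21-27 months.

21-27 months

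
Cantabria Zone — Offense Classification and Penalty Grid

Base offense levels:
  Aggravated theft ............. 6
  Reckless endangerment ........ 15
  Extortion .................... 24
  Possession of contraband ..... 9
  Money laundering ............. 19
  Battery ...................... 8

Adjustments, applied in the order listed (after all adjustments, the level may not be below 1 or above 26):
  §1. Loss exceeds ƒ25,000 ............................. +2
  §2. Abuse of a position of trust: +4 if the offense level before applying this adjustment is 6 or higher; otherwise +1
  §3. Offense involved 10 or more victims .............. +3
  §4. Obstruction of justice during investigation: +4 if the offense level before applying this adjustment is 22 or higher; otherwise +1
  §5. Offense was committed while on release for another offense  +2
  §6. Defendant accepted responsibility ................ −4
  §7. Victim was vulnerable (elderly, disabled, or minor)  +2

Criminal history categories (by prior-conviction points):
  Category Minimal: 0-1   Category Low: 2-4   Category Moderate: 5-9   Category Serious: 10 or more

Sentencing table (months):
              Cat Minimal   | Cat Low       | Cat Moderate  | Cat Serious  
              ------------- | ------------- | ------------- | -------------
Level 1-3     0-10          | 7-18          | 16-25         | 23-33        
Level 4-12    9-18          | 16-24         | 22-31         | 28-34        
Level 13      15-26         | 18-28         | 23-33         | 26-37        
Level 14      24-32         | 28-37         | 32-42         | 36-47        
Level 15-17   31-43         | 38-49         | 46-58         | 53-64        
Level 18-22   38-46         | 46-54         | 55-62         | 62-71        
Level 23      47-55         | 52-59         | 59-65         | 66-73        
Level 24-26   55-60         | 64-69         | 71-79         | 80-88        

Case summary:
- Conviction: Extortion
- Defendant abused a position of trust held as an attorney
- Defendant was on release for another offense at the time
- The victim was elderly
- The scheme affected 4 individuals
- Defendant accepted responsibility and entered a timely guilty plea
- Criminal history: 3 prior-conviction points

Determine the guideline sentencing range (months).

Base offense level for extortion: 24.
§1 does not apply.
§2 applies (level before this adjustment is 24 ≥ 6, so +4): 24 + 4 = 28.
§3 does not apply.
§5 applies: 28 + 2 = 30.
§6 applies: 30 − 4 = 26.
§7 applies: 26 + 2 = 28.
Level 28 exceeds the maximum of 26; capped at 26.
Final offense level: 26.
Criminal history: 3 prior points → Category Low (2-4).
Level 26 falls in the 24-26 band.
Grid: Level 24-26 × Category Low = 64-69 months.

64-69 months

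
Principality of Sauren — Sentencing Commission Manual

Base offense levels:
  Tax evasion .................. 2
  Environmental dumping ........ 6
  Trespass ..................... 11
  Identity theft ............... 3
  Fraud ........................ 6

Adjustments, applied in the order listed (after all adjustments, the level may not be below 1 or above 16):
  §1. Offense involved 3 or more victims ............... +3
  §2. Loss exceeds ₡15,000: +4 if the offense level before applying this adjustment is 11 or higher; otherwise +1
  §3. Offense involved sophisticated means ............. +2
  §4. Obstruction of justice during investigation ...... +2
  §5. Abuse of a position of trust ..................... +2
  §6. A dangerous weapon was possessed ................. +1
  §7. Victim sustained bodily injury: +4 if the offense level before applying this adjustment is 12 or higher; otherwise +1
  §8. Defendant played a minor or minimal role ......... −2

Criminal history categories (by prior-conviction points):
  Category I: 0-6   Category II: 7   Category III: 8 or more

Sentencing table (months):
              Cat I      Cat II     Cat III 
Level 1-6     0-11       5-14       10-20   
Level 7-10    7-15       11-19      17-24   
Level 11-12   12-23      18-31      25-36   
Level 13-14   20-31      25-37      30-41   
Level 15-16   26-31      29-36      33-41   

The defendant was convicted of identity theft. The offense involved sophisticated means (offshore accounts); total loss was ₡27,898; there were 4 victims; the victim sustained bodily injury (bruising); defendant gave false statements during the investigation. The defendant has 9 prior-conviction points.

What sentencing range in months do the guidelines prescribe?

25-36 months

Base offense level for identity theft: 3.
§1 applies: 3 + 3 = 6.
§2 applies (level before this adjustment is 6 < 11, so +1): 6 + 1 = 7.
§3 applies: 7 + 2 = 9.
§4 applies: 9 + 2 = 11.
§6 does not apply.
§7 applies (level before this adjustment is 11 < 12, so +1): 11 + 1 = 12.
§8 does not apply.
Final offense level: 12.
Criminal history: 9 prior points → Category III (8+).
Level 12 falls in the 11-12 band.
Grid: Level 11-12 × Category III = 25-36 months.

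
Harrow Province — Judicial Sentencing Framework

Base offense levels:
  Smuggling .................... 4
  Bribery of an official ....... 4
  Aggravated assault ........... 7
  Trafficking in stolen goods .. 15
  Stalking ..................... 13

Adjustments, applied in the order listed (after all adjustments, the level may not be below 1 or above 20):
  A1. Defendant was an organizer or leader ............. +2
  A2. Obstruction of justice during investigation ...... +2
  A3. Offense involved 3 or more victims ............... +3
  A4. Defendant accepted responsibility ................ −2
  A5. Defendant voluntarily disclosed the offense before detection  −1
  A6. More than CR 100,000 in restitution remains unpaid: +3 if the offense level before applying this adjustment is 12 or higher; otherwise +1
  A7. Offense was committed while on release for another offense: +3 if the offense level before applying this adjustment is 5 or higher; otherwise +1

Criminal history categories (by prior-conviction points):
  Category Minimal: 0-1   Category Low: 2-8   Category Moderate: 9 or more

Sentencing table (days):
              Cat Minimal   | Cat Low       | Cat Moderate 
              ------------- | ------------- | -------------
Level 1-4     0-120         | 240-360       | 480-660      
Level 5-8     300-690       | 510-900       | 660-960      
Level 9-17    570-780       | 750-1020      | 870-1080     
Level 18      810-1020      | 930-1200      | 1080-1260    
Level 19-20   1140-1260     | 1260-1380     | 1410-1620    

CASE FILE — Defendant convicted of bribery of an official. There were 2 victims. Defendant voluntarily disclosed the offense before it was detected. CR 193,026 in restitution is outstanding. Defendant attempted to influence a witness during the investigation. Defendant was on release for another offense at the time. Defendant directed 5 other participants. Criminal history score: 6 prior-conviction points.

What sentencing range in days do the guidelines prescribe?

750-1020 days

Base offense level for bribery of an official: 4.
A1 applies: 4 + 2 = 6.
A2 applies: 6 + 2 = 8.
A3 does not apply.
A5 applies: 8 − 1 = 7.
A6 applies (level before this adjustment is 7 < 12, so +1): 7 + 1 = 8.
A7 applies (level before this adjustment is 8 ≥ 5, so +3): 8 + 3 = 11.
Final offense level: 11.
Criminal history: 6 prior points → Category Low (2-8).
Level 11 falls in the 9-17 band.
Grid: Level 9-17 × Category Low = 750-1020 days.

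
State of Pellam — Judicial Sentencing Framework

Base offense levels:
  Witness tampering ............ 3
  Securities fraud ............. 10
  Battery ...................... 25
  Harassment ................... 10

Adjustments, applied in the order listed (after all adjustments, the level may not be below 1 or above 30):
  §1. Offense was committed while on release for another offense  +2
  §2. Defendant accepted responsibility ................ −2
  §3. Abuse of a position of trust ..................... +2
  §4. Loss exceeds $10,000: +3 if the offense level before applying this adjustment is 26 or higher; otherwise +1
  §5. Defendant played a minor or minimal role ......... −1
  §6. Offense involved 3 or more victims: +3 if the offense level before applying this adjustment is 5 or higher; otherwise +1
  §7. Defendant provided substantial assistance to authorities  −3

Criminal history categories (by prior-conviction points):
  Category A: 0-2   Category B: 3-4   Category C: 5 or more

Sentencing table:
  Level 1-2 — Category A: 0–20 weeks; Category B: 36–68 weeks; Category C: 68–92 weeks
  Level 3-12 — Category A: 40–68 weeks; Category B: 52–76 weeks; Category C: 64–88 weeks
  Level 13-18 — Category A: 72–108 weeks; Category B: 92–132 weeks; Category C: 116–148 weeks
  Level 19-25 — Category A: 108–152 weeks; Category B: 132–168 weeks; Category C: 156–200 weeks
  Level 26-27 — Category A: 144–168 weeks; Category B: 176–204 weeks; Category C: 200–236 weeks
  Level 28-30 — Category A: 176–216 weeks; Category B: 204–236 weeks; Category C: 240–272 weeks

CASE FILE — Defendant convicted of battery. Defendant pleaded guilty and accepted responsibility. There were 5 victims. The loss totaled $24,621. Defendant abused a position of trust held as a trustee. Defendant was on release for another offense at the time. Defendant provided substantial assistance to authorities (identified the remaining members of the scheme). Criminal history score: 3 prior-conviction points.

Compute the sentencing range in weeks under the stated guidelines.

Base offense level for battery: 25.
§1 applies: 25 + 2 = 27.
§2 applies: 27 − 2 = 25.
§3 applies: 25 + 2 = 27.
§4 applies (level before this adjustment is 27 ≥ 26, so +3): 27 + 3 = 30.
§6 applies (level before this adjustment is 30 ≥ 5, so +3): 30 + 3 = 33.
§7 applies: 33 − 3 = 30.
Final offense level: 30.
Criminal history: 3 prior points → Category B (3-4).
Level 30 falls in the 28-30 band.
Grid: Level 28-30 × Category B = 204-236 weeks.

204-236 weeks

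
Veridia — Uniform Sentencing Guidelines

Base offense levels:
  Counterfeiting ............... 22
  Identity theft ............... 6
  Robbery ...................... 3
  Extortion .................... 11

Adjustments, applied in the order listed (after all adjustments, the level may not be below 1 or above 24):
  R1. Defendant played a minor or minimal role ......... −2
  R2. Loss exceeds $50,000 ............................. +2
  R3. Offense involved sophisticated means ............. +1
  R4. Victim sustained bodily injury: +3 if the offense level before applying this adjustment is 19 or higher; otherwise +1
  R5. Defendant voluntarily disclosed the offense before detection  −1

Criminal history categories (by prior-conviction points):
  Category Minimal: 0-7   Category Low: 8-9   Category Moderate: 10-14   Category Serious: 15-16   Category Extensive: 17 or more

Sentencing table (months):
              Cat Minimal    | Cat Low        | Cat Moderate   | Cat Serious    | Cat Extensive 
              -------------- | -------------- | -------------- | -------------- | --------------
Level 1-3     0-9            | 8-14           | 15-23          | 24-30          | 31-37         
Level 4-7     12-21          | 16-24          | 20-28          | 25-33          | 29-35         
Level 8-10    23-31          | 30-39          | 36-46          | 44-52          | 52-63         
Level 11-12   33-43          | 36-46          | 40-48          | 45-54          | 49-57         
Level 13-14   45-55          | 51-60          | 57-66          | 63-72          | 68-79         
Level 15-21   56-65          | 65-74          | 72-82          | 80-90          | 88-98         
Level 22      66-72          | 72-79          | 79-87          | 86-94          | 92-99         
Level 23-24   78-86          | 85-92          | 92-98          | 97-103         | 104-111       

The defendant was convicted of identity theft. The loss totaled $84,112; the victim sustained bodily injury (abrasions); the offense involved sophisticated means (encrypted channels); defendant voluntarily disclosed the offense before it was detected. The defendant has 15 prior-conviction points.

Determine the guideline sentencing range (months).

44-52 months

Base offense level for identity theft: 6.
R1 does not apply.
R2 applies: 6 + 2 = 8.
R3 applies: 8 + 1 = 9.
R4 applies (level before this adjustment is 9 < 19, so +1): 9 + 1 = 10.
R5 applies: 10 − 1 = 9.
Final offense level: 9.
Criminal history: 15 prior points → Category Serious (15-16).
Level 9 falls in the 8-10 band.
Grid: Level 8-10 × Category Serious = 44-52 months.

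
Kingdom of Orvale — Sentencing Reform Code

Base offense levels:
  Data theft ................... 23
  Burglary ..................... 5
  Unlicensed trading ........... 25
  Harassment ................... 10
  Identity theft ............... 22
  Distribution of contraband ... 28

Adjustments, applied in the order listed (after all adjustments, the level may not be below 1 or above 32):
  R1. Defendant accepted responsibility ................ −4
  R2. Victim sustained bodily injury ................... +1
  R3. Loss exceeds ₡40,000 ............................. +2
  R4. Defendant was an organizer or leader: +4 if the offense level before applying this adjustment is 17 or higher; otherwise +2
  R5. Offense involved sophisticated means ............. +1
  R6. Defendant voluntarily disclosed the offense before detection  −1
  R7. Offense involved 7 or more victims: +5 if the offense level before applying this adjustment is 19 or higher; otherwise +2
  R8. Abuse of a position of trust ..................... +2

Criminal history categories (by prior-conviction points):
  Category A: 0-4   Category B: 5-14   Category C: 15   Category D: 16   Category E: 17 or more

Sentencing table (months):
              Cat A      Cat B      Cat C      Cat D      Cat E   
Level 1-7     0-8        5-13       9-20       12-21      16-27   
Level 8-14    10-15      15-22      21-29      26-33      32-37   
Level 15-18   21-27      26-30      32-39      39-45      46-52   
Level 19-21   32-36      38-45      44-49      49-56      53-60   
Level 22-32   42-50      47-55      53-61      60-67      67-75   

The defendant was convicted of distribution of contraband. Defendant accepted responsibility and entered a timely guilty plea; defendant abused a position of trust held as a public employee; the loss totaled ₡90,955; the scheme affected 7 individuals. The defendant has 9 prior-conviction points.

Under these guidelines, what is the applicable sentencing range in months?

47-55 months

Base offense level for distribution of contraband: 28.
R1 applies: 28 − 4 = 24.
R2 does not apply.
R3 applies: 24 + 2 = 26.
R5 does not apply.
R6 does not apply.
R7 applies (level before this adjustment is 26 ≥ 19, so +5): 26 + 5 = 31.
R8 applies: 31 + 2 = 33.
Level 33 exceeds the maximum of 32; capped at 32.
Final offense level: 32.
Criminal history: 9 prior points → Category B (5-14).
Level 32 falls in the 22-32 band.
Grid: Level 22-32 × Category B = 47-55 months.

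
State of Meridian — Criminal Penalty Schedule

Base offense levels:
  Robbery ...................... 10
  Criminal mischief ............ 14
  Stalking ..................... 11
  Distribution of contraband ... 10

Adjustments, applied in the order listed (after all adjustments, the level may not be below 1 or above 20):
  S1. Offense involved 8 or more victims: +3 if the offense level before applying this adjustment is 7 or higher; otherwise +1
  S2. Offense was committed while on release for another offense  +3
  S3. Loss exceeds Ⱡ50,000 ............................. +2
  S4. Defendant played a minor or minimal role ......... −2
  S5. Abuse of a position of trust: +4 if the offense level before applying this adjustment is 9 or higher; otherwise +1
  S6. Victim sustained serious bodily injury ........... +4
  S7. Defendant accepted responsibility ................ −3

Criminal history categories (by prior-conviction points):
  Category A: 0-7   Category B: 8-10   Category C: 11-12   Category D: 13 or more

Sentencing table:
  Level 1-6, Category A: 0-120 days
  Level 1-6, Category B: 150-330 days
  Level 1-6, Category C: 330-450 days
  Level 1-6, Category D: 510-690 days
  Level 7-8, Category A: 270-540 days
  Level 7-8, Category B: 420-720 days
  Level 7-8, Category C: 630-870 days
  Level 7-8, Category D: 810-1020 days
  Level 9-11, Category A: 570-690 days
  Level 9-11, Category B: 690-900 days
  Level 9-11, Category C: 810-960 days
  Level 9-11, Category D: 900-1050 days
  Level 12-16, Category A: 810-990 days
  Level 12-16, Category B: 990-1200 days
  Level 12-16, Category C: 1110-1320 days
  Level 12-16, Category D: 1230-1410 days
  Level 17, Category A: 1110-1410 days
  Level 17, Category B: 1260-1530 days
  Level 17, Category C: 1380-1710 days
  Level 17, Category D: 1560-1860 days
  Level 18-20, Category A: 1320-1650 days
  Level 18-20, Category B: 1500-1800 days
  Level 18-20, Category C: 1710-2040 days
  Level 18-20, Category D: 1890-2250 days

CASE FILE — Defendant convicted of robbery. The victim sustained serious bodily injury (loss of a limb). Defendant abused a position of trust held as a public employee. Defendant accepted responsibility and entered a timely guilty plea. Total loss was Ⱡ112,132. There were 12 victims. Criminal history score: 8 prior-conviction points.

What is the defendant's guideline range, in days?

Base offense level for robbery: 10.
S1 applies (level before this adjustment is 10 ≥ 7, so +3): 10 + 3 = 13.
S3 applies: 13 + 2 = 15.
S4 does not apply.
S5 applies (level before this adjustment is 15 ≥ 9, so +4): 15 + 4 = 19.
S6 applies: 19 + 4 = 23.
S7 applies: 23 − 3 = 20.
Final offense level: 20.
Criminal history: 8 prior points → Category B (8-10).
Level 20 falls in the 18-20 band.
Grid: Level 18-20 × Category B = 1500-1800 days.

1500-1800 days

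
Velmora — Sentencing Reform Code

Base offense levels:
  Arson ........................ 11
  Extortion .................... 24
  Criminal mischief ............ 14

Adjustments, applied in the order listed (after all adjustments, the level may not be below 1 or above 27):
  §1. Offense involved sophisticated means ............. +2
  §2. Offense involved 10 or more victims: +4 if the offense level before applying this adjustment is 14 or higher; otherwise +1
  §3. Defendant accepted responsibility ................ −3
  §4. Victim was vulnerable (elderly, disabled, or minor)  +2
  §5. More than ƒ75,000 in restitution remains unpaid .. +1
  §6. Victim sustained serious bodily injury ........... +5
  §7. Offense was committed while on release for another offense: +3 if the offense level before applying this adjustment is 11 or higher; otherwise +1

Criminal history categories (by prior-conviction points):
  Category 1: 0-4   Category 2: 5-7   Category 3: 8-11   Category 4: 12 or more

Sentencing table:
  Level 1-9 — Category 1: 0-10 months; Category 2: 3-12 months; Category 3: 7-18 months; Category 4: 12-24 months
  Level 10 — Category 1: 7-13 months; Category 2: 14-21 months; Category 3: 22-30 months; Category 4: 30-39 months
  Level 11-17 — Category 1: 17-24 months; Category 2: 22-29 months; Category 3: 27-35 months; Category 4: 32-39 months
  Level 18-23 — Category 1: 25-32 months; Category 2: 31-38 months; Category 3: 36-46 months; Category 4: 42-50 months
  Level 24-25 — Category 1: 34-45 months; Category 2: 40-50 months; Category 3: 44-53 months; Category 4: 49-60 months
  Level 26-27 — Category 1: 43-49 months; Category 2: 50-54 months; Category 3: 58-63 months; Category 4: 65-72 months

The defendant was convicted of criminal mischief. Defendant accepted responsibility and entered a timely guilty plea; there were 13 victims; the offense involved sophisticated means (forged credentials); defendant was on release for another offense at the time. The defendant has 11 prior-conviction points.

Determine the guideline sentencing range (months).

Base offense level for criminal mischief: 14.
§1 applies: 14 + 2 = 16.
§2 applies (level before this adjustment is 16 ≥ 14, so +4): 16 + 4 = 20.
§3 applies: 20 − 3 = 17.
§4 does not apply.
§5 does not apply.
§6 does not apply.
§7 applies (level before this adjustment is 17 ≥ 11, so +3): 17 + 3 = 20.
Final offense level: 20.
Criminal history: 11 prior points → Category 3 (8-11).
Level 20 falls in the 18-23 band.
Grid: Level 18-23 × Category 3 = 36-46 months.

36-46 months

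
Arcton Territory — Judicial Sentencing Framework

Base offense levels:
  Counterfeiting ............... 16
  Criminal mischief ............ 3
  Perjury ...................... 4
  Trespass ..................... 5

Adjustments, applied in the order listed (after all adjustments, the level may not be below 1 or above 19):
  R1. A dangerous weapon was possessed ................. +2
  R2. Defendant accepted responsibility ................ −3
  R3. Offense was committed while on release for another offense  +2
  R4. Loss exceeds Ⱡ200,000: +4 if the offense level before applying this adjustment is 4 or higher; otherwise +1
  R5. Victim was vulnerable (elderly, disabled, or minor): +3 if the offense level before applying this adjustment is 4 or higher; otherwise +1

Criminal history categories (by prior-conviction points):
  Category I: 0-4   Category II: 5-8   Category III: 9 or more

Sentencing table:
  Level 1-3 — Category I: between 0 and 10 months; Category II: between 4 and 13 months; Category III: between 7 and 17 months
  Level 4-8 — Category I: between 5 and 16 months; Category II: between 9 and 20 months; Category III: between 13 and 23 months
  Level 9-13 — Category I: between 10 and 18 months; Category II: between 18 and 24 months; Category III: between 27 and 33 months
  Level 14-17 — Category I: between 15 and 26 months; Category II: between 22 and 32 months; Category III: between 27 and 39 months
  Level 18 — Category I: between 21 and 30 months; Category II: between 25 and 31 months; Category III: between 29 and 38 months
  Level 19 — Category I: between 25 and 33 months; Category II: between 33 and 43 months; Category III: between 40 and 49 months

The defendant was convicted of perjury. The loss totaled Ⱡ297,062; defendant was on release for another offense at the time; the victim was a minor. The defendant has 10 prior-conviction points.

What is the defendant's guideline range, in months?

Base offense level for perjury: 4.
R3 applies: 4 + 2 = 6.
R4 applies (level before this adjustment is 6 ≥ 4, so +4): 6 + 4 = 10.
R5 applies (level before this adjustment is 10 ≥ 4, so +3): 10 + 3 = 13.
Final offense level: 13.
Criminal history: 10 prior points → Category III (9+).
Level 13 falls in the 9-13 band.
Grid: Level 9-13 × Category III = 27-33 months.

27-33 months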